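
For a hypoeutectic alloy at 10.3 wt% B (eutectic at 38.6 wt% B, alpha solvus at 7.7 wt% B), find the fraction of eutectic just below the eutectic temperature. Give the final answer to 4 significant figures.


f_primary = (C_e - C0) / (C_e - C_alpha_max)
f_primary = (38.6 - 10.3) / (38.6 - 7.7)
f_primary = 0.915858
f_eutectic = 1 - 0.915858 = 0.08414


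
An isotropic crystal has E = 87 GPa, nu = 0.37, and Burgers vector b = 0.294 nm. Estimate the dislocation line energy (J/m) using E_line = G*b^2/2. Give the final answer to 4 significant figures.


Step 1: G = E / (2*(1+nu))
G = 87 / (2*(1+0.37)) = 31.7518 GPa = 3.17518e+10 Pa
Step 2: E_line = G*b^2/2
b = 0.294 nm = 2.94e-10 m
E_line = 0.5 * 3.17518e+10 * (2.94e-10)^2 = 1.372e-09 J/m


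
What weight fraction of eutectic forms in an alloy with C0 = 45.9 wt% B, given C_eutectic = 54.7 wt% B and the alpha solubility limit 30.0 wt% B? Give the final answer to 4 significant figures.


f_primary = (C_e - C0) / (C_e - C_alpha_max)
f_primary = (54.7 - 45.9) / (54.7 - 30.0)
f_primary = 0.356275
f_eutectic = 1 - 0.356275 = 0.6437


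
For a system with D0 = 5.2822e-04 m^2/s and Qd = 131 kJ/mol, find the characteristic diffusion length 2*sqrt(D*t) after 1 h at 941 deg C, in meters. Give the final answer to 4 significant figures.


Step 1: D = D0 * exp(-Qd/(R*T))
T = 1214.15 K
D = 5.2822e-04 * exp(-131e3 / (8.314 * 1214.15)) = 1.2212e-09 m^2/s
Step 2: L = 2*sqrt(D*t)
t = 1 h = 3600 s
L = 2*sqrt(1.2212e-09 * 3600) = 4.193e-03 m


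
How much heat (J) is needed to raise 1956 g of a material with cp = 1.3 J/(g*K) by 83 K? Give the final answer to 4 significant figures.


Q = m * cp * dT
Q = 1956 * 1.3 * 83
Q = 211100 J


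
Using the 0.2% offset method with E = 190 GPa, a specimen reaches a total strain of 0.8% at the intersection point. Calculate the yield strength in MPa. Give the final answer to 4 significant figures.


Offset strain = 0.002
Elastic strain at yield = total_strain - offset = 8e-03 - 0.002 = 6e-03
sigma_y = E * elastic_strain = 190000 * 6e-03
sigma_y = 1140 MPa


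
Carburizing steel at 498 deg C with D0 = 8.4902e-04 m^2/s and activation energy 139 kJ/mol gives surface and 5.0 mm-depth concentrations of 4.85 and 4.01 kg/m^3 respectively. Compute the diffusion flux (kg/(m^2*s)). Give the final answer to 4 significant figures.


Step 1: D = D0 * exp(-Qd/(R*T))
T = 498 + 273.15 = 771.15 K
D = 8.4902e-04 * exp(-139e3 / (8.314 * 771.15)) = 3.26039e-13 m^2/s
Step 2: J = D * (C1 - C2) / dx
J = 3.26039e-13 * (4.85 - 4.01) / 5e-03
J = 5.477e-11 kg/(m^2*s)


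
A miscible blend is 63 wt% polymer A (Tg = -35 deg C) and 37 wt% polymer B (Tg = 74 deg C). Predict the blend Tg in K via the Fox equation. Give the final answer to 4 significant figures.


1/Tg = w1/Tg1 + w2/Tg2 (in Kelvin)
Tg1 = 238.15 K, Tg2 = 347.15 K
1/Tg = 0.63/238.15 + 0.37/347.15
Tg = 269.5 K


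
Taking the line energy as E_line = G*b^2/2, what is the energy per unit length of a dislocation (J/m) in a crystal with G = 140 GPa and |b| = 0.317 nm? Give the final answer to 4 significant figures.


E = G*b^2/2
b = 0.317 nm = 3.17e-10 m
G = 140 GPa = 1.4e+11 Pa
E = 0.5 * 1.4e+11 * (3.17e-10)^2
E = 7.034e-09 J/m


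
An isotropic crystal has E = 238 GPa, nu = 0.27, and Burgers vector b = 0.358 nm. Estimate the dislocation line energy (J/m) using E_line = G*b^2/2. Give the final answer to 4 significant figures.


Step 1: G = E / (2*(1+nu))
G = 238 / (2*(1+0.27)) = 93.7008 GPa = 9.37008e+10 Pa
Step 2: E_line = G*b^2/2
b = 0.358 nm = 3.58e-10 m
E_line = 0.5 * 9.37008e+10 * (3.58e-10)^2 = 6.005e-09 J/m


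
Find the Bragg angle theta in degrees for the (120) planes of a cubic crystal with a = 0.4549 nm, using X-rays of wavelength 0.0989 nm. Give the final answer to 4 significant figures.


d = a / sqrt(h^2+k^2+l^2)
d = 0.4549 / sqrt(5) = 0.203437 nm
lambda = 2*d*sin(theta)  =>  sin(theta) = lambda / (2*d)
sin(theta) = 0.0989 / (2 * 0.203437) = 0.243072
theta = 14.07 deg


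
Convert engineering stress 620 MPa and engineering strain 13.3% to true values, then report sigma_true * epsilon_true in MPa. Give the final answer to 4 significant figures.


sigma_true = sigma_eng * (1 + epsilon_eng)
sigma_true = 620 * (1 + 0.133) = 702.46 MPa
epsilon_true = ln(1 + epsilon_eng)
epsilon_true = ln(1 + 0.133) = 0.124869
sigma_true * epsilon_true = 702.46 * 0.124869 = 87.72 MPa


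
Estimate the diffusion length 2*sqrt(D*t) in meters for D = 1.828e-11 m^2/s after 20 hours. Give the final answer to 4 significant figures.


t = 20 hr = 72000 s
Diffusion length = 2*sqrt(D*t)
= 2*sqrt(1.828e-11 * 72000)
= 2.294e-03 m


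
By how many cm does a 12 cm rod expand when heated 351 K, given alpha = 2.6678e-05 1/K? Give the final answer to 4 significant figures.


dL = L0 * alpha * dT
dL = 12 * 2.6678e-05 * 351
dL = 0.1124 cm


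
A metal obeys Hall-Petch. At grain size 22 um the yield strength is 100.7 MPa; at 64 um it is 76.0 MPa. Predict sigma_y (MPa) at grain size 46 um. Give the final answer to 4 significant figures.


sigma_y = sigma0 + k / sqrt(d)
1/sqrt(d1) = 1/sqrt(2.2e-05) = 213.201;  1/sqrt(d2) = 125
k = (sigma1 - sigma2) / (1/sqrt(d1) - 1/sqrt(d2)) = (100.7 - 76.0) / (213.201 - 125) = 0.280043 MPa*m^0.5
sigma0 = sigma1 - k/sqrt(d1) = 100.7 - 0.280043*213.201 = 40.9946 MPa
sigma_y(d3) = 40.9946 + 0.280043 / sqrt(4.6e-05) = 82.28 MPa


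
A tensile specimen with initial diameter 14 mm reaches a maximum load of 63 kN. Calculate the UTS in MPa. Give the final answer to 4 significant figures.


A0 = pi*(d/2)^2 = pi*(14/2)^2 = 153.938 mm^2
UTS = F_max / A0 = 63*1000 / 153.938
UTS = 409.3 MPa


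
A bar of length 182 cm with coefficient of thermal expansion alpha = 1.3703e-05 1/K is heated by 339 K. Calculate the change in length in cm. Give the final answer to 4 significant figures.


dL = L0 * alpha * dT
dL = 182 * 1.3703e-05 * 339
dL = 0.8454 cm


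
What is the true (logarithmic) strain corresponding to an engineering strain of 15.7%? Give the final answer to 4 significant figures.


epsilon_true = ln(1 + epsilon_eng)
epsilon_true = ln(1 + 0.157)
epsilon_true = 0.1458


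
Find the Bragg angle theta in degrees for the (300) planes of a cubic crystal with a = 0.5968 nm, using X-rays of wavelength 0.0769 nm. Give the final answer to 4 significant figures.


d = a / sqrt(h^2+k^2+l^2)
d = 0.5968 / sqrt(9) = 0.198933 nm
lambda = 2*d*sin(theta)  =>  sin(theta) = lambda / (2*d)
sin(theta) = 0.0769 / (2 * 0.198933) = 0.193281
theta = 11.14 deg


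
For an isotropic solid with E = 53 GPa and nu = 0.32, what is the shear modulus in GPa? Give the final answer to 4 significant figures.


G = E / (2*(1+nu))
G = 53 / (2*(1+0.32))
G = 20.08 GPa


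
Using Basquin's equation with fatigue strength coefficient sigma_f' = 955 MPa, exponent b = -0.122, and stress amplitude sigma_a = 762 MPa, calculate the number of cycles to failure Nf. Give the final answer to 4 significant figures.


sigma_a = sigma_f' * (2*Nf)^b
2*Nf = (sigma_a / sigma_f')^(1/b)
2*Nf = (762 / 955)^(1/-0.122)
2*Nf = 6.3632
Nf = 3.182 cycles


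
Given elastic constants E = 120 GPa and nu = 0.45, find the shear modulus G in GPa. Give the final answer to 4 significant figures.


G = E / (2*(1+nu))
G = 120 / (2*(1+0.45))
G = 41.38 GPa


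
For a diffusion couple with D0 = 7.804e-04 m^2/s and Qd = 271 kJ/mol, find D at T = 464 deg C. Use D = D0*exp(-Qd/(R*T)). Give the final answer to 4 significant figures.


D = D0 * exp(-Qd / (R*T))
T = 737.15 K
D = 7.804e-04 * exp(-271e3 / (8.314 * 737.15))
D = 4.881e-23 m^2/s


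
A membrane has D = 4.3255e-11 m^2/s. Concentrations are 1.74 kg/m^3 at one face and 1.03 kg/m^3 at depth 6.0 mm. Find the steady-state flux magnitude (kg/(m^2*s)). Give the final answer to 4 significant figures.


J = -D * (dC/dx) = D * (C1 - C2) / dx
J = 4.3255e-11 * (1.74 - 1.03) / 6e-03
J = 5.119e-09 kg/(m^2*s)


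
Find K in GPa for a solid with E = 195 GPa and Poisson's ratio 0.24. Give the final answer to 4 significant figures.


K = E / (3*(1-2*nu))
K = 195 / (3*(1-2*0.24))
K = 125 GPa


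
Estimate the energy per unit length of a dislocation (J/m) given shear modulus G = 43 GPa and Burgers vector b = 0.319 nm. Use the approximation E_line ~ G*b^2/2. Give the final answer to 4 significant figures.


E = G*b^2/2
b = 0.319 nm = 3.19e-10 m
G = 43 GPa = 4.3e+10 Pa
E = 0.5 * 4.3e+10 * (3.19e-10)^2
E = 2.188e-09 J/m


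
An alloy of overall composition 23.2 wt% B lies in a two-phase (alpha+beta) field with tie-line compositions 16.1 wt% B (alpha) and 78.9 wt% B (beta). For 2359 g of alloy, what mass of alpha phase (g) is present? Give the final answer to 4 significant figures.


f_alpha = (C_beta - C0) / (C_beta - C_alpha)
f_alpha = (78.9 - 23.2) / (78.9 - 16.1) = 0.886943
m_alpha = f_alpha * m_total = 0.886943 * 2359 = 2092 g


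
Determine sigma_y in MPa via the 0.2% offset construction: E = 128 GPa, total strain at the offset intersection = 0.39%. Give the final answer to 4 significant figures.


Offset strain = 0.002
Elastic strain at yield = total_strain - offset = 3.9e-03 - 0.002 = 1.9e-03
sigma_y = E * elastic_strain = 128000 * 1.9e-03
sigma_y = 243.2 MPa


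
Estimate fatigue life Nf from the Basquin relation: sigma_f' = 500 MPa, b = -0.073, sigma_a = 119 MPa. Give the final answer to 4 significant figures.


sigma_a = sigma_f' * (2*Nf)^b
2*Nf = (sigma_a / sigma_f')^(1/b)
2*Nf = (119 / 500)^(1/-0.073)
2*Nf = 3.4677e+08
Nf = 1.734e+08 cycles


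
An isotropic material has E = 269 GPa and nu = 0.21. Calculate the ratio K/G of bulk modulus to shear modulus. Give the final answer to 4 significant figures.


G = E / (2*(1+nu))
G = 269 / (2*(1+0.21)) = 111.157 GPa
K = E / (3*(1-2*nu))
K = 269 / (3*(1-2*0.21)) = 154.598 GPa
K/G = 154.598 / 111.157 = 1.391


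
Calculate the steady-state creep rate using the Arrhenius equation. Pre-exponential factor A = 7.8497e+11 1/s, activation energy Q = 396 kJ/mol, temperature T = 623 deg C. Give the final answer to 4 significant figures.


rate = A * exp(-Q / (R*T))
T = 623 + 273.15 = 896.15 K
rate = 7.8497e+11 * exp(-396e3 / (8.314 * 896.15))
rate = 6.487e-12 1/s


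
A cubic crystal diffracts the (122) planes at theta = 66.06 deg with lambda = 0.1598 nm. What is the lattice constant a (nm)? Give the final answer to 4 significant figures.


d = lambda / (2*sin(theta))
d = 0.1598 / (2*sin(66.06 deg))
d = 0.0874207 nm
a = d * sqrt(h^2+k^2+l^2) = 0.0874207 * sqrt(9)
a = 0.2623 nm


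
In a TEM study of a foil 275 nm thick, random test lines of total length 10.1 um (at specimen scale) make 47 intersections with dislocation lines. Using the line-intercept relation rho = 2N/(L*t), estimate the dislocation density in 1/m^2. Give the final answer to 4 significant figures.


rho = 2N / (L * t)
L = 10.1 um = 1.01e-05 m, t = 275 nm = 2.75e-07 m
rho = 2 * 47 / (1.01e-05 * 2.75e-07)
rho = 3.384e+13 1/m^2


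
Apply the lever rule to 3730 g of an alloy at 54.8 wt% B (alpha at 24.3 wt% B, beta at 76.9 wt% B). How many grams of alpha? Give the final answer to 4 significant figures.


f_alpha = (C_beta - C0) / (C_beta - C_alpha)
f_alpha = (76.9 - 54.8) / (76.9 - 24.3) = 0.420152
m_alpha = f_alpha * m_total = 0.420152 * 3730 = 1567 g


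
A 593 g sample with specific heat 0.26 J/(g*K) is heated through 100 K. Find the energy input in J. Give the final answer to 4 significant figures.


Q = m * cp * dT
Q = 593 * 0.26 * 100
Q = 15420 J


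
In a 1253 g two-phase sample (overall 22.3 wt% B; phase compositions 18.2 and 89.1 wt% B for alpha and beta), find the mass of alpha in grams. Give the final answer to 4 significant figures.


f_alpha = (C_beta - C0) / (C_beta - C_alpha)
f_alpha = (89.1 - 22.3) / (89.1 - 18.2) = 0.942172
m_alpha = f_alpha * m_total = 0.942172 * 1253 = 1181 g


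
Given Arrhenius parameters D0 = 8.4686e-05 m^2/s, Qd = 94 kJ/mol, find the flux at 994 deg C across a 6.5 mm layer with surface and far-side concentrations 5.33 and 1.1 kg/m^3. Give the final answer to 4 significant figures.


Step 1: D = D0 * exp(-Qd/(R*T))
T = 994 + 273.15 = 1267.15 K
D = 8.4686e-05 * exp(-94e3 / (8.314 * 1267.15)) = 1.12925e-08 m^2/s
Step 2: J = D * (C1 - C2) / dx
J = 1.12925e-08 * (5.33 - 1.1) / 6.5e-03
J = 7.349e-06 kg/(m^2*s)


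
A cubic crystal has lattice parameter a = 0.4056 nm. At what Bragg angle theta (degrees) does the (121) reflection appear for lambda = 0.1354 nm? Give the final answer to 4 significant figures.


d = a / sqrt(h^2+k^2+l^2)
d = 0.4056 / sqrt(6) = 0.165586 nm
lambda = 2*d*sin(theta)  =>  sin(theta) = lambda / (2*d)
sin(theta) = 0.1354 / (2 * 0.165586) = 0.408852
theta = 24.13 deg


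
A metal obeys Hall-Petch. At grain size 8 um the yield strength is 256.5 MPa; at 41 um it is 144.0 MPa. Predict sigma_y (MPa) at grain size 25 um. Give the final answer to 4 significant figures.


sigma_y = sigma0 + k / sqrt(d)
1/sqrt(d1) = 1/sqrt(8e-06) = 353.553;  1/sqrt(d2) = 156.174
k = (sigma1 - sigma2) / (1/sqrt(d1) - 1/sqrt(d2)) = (256.5 - 144.0) / (353.553 - 156.174) = 0.569968 MPa*m^0.5
sigma0 = sigma1 - k/sqrt(d1) = 256.5 - 0.569968*353.553 = 54.986 MPa
sigma_y(d3) = 54.986 + 0.569968 / sqrt(2.5e-05) = 169 MPa


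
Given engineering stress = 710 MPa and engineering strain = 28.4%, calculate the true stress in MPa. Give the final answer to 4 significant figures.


sigma_true = sigma_eng * (1 + epsilon_eng)
sigma_true = 710 * (1 + 0.284)
sigma_true = 911.6 MPa


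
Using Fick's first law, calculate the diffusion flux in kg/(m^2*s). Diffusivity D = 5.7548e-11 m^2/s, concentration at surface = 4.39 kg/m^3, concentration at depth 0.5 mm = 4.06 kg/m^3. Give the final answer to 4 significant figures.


J = -D * (dC/dx) = D * (C1 - C2) / dx
J = 5.7548e-11 * (4.39 - 4.06) / 5e-04
J = 3.798e-08 kg/(m^2*s)


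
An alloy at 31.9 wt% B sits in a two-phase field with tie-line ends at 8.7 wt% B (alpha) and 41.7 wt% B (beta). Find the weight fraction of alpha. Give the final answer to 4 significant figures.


f_alpha = (C_beta - C0) / (C_beta - C_alpha)
f_alpha = (41.7 - 31.9) / (41.7 - 8.7)
f_alpha = 0.297


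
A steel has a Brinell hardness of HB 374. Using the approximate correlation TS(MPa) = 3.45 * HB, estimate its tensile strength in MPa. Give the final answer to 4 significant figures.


TS (MPa) = 3.45 * HB
TS = 3.45 * 374
TS = 1290 MPa


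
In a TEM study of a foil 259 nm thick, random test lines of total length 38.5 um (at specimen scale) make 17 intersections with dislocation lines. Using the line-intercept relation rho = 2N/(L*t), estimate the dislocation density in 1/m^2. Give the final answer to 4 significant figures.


rho = 2N / (L * t)
L = 38.5 um = 3.85e-05 m, t = 259 nm = 2.59e-07 m
rho = 2 * 17 / (3.85e-05 * 2.59e-07)
rho = 3.41e+12 1/m^2


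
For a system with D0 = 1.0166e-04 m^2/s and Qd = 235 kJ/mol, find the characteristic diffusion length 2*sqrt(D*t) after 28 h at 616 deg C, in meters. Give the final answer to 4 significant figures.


Step 1: D = D0 * exp(-Qd/(R*T))
T = 889.15 K
D = 1.0166e-04 * exp(-235e3 / (8.314 * 889.15)) = 1.58918e-18 m^2/s
Step 2: L = 2*sqrt(D*t)
t = 28 h = 100800 s
L = 2*sqrt(1.58918e-18 * 100800) = 8.005e-07 m


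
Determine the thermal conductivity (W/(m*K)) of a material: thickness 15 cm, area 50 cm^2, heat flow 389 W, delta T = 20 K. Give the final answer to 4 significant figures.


k = Q*L / (A*dT)
L = 0.15 m, A = 5e-03 m^2
k = 389 * 0.15 / (5e-03 * 20)
k = 583.5 W/(m*K)


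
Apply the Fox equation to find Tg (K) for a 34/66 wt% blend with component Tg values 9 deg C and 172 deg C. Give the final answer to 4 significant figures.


1/Tg = w1/Tg1 + w2/Tg2 (in Kelvin)
Tg1 = 282.15 K, Tg2 = 445.15 K
1/Tg = 0.34/282.15 + 0.66/445.15
Tg = 372.1 K


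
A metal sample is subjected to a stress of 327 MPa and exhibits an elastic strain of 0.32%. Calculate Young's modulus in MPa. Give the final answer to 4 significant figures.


E = sigma / epsilon
epsilon = 0.32% = 3.2e-03
E = 327 / 3.2e-03
E = 102200 MPa


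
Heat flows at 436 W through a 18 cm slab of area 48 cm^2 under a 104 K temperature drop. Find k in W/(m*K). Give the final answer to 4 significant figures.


k = Q*L / (A*dT)
L = 0.18 m, A = 4.8e-03 m^2
k = 436 * 0.18 / (4.8e-03 * 104)
k = 157.2 W/(m*K)


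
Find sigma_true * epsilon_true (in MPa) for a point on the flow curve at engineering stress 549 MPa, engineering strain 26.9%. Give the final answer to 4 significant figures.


sigma_true = sigma_eng * (1 + epsilon_eng)
sigma_true = 549 * (1 + 0.269) = 696.681 MPa
epsilon_true = ln(1 + epsilon_eng)
epsilon_true = ln(1 + 0.269) = 0.238229
sigma_true * epsilon_true = 696.681 * 0.238229 = 166 MPa


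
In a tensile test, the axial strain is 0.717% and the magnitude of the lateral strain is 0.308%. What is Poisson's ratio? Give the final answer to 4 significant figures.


nu = -epsilon_lat / epsilon_axial
Lateral strain is contraction (negative), so using magnitudes:
nu = 0.308 / 0.717
nu = 0.4296


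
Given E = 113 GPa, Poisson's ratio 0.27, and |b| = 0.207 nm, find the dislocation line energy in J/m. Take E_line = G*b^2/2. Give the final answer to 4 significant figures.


Step 1: G = E / (2*(1+nu))
G = 113 / (2*(1+0.27)) = 44.4882 GPa = 4.44882e+10 Pa
Step 2: E_line = G*b^2/2
b = 0.207 nm = 2.07e-10 m
E_line = 0.5 * 4.44882e+10 * (2.07e-10)^2 = 9.531e-10 J/m


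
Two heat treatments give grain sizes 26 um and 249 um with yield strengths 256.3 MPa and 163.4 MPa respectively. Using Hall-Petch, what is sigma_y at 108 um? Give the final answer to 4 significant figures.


sigma_y = sigma0 + k / sqrt(d)
1/sqrt(d1) = 1/sqrt(2.6e-05) = 196.116;  1/sqrt(d2) = 63.3724
k = (sigma1 - sigma2) / (1/sqrt(d1) - 1/sqrt(d2)) = (256.3 - 163.4) / (196.116 - 63.3724) = 0.699845 MPa*m^0.5
sigma0 = sigma1 - k/sqrt(d1) = 256.3 - 0.699845*196.116 = 119.049 MPa
sigma_y(d3) = 119.049 + 0.699845 / sqrt(1.08e-04) = 186.4 MPa


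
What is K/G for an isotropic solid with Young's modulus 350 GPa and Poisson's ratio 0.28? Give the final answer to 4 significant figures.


G = E / (2*(1+nu))
G = 350 / (2*(1+0.28)) = 136.719 GPa
K = E / (3*(1-2*nu))
K = 350 / (3*(1-2*0.28)) = 265.152 GPa
K/G = 265.152 / 136.719 = 1.939


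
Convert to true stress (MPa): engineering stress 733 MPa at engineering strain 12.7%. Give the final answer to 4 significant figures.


sigma_true = sigma_eng * (1 + epsilon_eng)
sigma_true = 733 * (1 + 0.127)
sigma_true = 826.1 MPa


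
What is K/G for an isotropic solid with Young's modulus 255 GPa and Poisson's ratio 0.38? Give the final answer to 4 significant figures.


G = E / (2*(1+nu))
G = 255 / (2*(1+0.38)) = 92.3913 GPa
K = E / (3*(1-2*nu))
K = 255 / (3*(1-2*0.38)) = 354.167 GPa
K/G = 354.167 / 92.3913 = 3.833


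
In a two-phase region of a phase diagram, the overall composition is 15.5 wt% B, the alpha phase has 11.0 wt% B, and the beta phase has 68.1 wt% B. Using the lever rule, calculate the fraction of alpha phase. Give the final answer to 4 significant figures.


f_alpha = (C_beta - C0) / (C_beta - C_alpha)
f_alpha = (68.1 - 15.5) / (68.1 - 11.0)
f_alpha = 0.9212


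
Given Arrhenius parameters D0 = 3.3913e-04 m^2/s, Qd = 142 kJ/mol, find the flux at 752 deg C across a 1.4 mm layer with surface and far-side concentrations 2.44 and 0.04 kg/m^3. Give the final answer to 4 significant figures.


Step 1: D = D0 * exp(-Qd/(R*T))
T = 752 + 273.15 = 1025.15 K
D = 3.3913e-04 * exp(-142e3 / (8.314 * 1025.15)) = 1.97131e-11 m^2/s
Step 2: J = D * (C1 - C2) / dx
J = 1.97131e-11 * (2.44 - 0.04) / 1.4e-03
J = 3.379e-08 kg/(m^2*s)


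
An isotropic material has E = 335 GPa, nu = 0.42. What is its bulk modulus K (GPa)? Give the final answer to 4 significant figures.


K = E / (3*(1-2*nu))
K = 335 / (3*(1-2*0.42))
K = 697.9 GPa


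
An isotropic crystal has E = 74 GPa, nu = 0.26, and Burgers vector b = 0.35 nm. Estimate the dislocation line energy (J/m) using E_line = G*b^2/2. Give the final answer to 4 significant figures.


Step 1: G = E / (2*(1+nu))
G = 74 / (2*(1+0.26)) = 29.3651 GPa = 2.93651e+10 Pa
Step 2: E_line = G*b^2/2
b = 0.35 nm = 3.5e-10 m
E_line = 0.5 * 2.93651e+10 * (3.5e-10)^2 = 1.799e-09 J/m


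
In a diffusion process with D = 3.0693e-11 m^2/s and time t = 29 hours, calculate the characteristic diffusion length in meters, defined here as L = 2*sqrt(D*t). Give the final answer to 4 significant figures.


t = 29 hr = 104400 s
Diffusion length = 2*sqrt(D*t)
= 2*sqrt(3.0693e-11 * 104400)
= 3.58e-03 m


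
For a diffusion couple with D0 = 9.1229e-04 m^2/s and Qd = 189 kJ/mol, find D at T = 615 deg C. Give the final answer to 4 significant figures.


D = D0 * exp(-Qd / (R*T))
T = 888.15 K
D = 9.1229e-04 * exp(-189e3 / (8.314 * 888.15))
D = 6.984e-15 m^2/s


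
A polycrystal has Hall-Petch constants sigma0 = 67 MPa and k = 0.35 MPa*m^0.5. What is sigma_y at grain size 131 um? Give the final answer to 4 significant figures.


sigma_y = sigma0 + k / sqrt(d)
d = 131 um = 1.31e-04 m
sigma_y = 67 + 0.35 / sqrt(1.31e-04)
sigma_y = 97.58 MPa


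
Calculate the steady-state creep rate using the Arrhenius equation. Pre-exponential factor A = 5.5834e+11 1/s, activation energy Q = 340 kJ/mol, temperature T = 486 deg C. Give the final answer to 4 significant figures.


rate = A * exp(-Q / (R*T))
T = 486 + 273.15 = 759.15 K
rate = 5.5834e+11 * exp(-340e3 / (8.314 * 759.15))
rate = 2.248e-12 1/s


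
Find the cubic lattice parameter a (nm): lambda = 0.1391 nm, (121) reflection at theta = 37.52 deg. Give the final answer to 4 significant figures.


d = lambda / (2*sin(theta))
d = 0.1391 / (2*sin(37.52 deg))
d = 0.114196 nm
a = d * sqrt(h^2+k^2+l^2) = 0.114196 * sqrt(6)
a = 0.2797 nm


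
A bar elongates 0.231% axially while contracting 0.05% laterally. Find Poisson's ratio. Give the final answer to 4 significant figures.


nu = -epsilon_lat / epsilon_axial
Lateral strain is contraction (negative), so using magnitudes:
nu = 0.05 / 0.231
nu = 0.2165


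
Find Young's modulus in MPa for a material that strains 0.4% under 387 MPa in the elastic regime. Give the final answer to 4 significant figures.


E = sigma / epsilon
epsilon = 0.4% = 4e-03
E = 387 / 4e-03
E = 96750 MPa


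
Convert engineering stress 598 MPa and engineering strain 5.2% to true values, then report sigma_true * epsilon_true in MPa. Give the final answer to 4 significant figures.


sigma_true = sigma_eng * (1 + epsilon_eng)
sigma_true = 598 * (1 + 0.052) = 629.096 MPa
epsilon_true = ln(1 + epsilon_eng)
epsilon_true = ln(1 + 0.052) = 0.0506931
sigma_true * epsilon_true = 629.096 * 0.0506931 = 31.89 MPa


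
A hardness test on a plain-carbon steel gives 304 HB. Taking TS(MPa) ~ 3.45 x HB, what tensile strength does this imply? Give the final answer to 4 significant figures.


TS (MPa) = 3.45 * HB
TS = 3.45 * 304
TS = 1049 MPa


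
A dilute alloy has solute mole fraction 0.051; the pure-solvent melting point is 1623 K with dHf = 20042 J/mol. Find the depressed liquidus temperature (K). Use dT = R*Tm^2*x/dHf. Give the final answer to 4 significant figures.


dT = R*Tm^2*x / dHf
dT = 8.314 * 1623^2 * 0.051 / 20042
dT = 55.7283 K
T_new = 1623 - 55.7283 = 1567 K


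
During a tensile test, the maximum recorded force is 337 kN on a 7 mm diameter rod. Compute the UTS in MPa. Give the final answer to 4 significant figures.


A0 = pi*(d/2)^2 = pi*(7/2)^2 = 38.4845 mm^2
UTS = F_max / A0 = 337*1000 / 38.4845
UTS = 8757 MPa


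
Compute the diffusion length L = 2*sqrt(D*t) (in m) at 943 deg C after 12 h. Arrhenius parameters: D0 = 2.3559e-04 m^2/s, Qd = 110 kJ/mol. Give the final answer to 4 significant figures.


Step 1: D = D0 * exp(-Qd/(R*T))
T = 1216.15 K
D = 2.3559e-04 * exp(-110e3 / (8.314 * 1216.15)) = 4.44013e-09 m^2/s
Step 2: L = 2*sqrt(D*t)
t = 12 h = 43200 s
L = 2*sqrt(4.44013e-09 * 43200) = 0.0277 m


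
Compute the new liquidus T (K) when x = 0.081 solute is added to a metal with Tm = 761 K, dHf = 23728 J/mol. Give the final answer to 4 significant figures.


dT = R*Tm^2*x / dHf
dT = 8.314 * 761^2 * 0.081 / 23728
dT = 16.4363 K
T_new = 761 - 16.4363 = 744.6 K


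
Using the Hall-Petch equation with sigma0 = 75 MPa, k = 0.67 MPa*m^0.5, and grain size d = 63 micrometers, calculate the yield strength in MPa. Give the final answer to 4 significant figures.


sigma_y = sigma0 + k / sqrt(d)
d = 63 um = 6.3e-05 m
sigma_y = 75 + 0.67 / sqrt(6.3e-05)
sigma_y = 159.4 MPa


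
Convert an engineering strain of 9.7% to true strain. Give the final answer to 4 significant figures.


epsilon_true = ln(1 + epsilon_eng)
epsilon_true = ln(1 + 0.097)
epsilon_true = 0.09258


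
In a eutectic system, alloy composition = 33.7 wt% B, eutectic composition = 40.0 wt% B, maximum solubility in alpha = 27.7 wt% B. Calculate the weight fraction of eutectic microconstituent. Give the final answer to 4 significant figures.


f_primary = (C_e - C0) / (C_e - C_alpha_max)
f_primary = (40.0 - 33.7) / (40.0 - 27.7)
f_primary = 0.512195
f_eutectic = 1 - 0.512195 = 0.4878


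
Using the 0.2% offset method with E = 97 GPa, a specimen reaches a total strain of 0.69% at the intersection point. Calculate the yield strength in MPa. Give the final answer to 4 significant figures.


Offset strain = 0.002
Elastic strain at yield = total_strain - offset = 6.9e-03 - 0.002 = 4.9e-03
sigma_y = E * elastic_strain = 97000 * 4.9e-03
sigma_y = 475.3 MPa


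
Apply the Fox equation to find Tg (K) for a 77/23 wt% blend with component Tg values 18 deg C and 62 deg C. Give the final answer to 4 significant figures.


1/Tg = w1/Tg1 + w2/Tg2 (in Kelvin)
Tg1 = 291.15 K, Tg2 = 335.15 K
1/Tg = 0.77/291.15 + 0.23/335.15
Tg = 300.2 K


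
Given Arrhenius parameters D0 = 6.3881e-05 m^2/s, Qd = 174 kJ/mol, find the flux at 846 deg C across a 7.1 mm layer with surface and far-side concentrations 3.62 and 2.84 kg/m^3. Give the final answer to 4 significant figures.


Step 1: D = D0 * exp(-Qd/(R*T))
T = 846 + 273.15 = 1119.15 K
D = 6.3881e-05 * exp(-174e3 / (8.314 * 1119.15)) = 4.82937e-13 m^2/s
Step 2: J = D * (C1 - C2) / dx
J = 4.82937e-13 * (3.62 - 2.84) / 7.1e-03
J = 5.306e-11 kg/(m^2*s)


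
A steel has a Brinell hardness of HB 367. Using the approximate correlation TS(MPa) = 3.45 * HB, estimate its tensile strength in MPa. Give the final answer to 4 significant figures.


TS (MPa) = 3.45 * HB
TS = 3.45 * 367
TS = 1266 MPa


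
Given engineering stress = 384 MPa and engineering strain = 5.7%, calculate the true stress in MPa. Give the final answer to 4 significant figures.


sigma_true = sigma_eng * (1 + epsilon_eng)
sigma_true = 384 * (1 + 0.057)
sigma_true = 405.9 MPa


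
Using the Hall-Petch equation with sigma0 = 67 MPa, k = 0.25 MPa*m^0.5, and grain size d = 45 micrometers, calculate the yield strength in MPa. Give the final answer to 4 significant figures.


sigma_y = sigma0 + k / sqrt(d)
d = 45 um = 4.5e-05 m
sigma_y = 67 + 0.25 / sqrt(4.5e-05)
sigma_y = 104.3 MPa


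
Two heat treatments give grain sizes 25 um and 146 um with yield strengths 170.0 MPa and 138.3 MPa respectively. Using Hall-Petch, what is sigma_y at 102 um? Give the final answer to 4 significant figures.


sigma_y = sigma0 + k / sqrt(d)
1/sqrt(d1) = 1/sqrt(2.5e-05) = 200;  1/sqrt(d2) = 82.7606
k = (sigma1 - sigma2) / (1/sqrt(d1) - 1/sqrt(d2)) = (170.0 - 138.3) / (200 - 82.7606) = 0.270387 MPa*m^0.5
sigma0 = sigma1 - k/sqrt(d1) = 170.0 - 0.270387*200 = 115.923 MPa
sigma_y(d3) = 115.923 + 0.270387 / sqrt(1.02e-04) = 142.7 MPa


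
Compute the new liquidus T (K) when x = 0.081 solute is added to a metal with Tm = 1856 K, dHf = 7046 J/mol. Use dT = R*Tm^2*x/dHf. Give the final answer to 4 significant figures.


dT = R*Tm^2*x / dHf
dT = 8.314 * 1856^2 * 0.081 / 7046
dT = 329.237 K
T_new = 1856 - 329.237 = 1527 K


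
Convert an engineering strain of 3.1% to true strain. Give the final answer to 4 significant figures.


epsilon_true = ln(1 + epsilon_eng)
epsilon_true = ln(1 + 0.031)
epsilon_true = 0.03053


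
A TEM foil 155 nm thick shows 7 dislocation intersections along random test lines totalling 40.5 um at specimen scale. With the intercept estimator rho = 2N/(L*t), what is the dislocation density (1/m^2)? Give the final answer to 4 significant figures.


rho = 2N / (L * t)
L = 40.5 um = 4.05e-05 m, t = 155 nm = 1.55e-07 m
rho = 2 * 7 / (4.05e-05 * 1.55e-07)
rho = 2.23e+12 1/m^2


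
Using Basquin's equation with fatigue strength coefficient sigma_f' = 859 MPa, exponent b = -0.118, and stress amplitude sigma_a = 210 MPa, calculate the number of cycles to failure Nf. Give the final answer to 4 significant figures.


sigma_a = sigma_f' * (2*Nf)^b
2*Nf = (sigma_a / sigma_f')^(1/b)
2*Nf = (210 / 859)^(1/-0.118)
2*Nf = 152941
Nf = 76470 cycles


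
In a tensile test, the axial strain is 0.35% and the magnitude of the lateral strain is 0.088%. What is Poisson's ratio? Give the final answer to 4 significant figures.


nu = -epsilon_lat / epsilon_axial
Lateral strain is contraction (negative), so using magnitudes:
nu = 0.088 / 0.35
nu = 0.2514


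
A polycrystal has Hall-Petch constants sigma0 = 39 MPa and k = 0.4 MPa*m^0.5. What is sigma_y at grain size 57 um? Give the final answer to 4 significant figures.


sigma_y = sigma0 + k / sqrt(d)
d = 57 um = 5.7e-05 m
sigma_y = 39 + 0.4 / sqrt(5.7e-05)
sigma_y = 91.98 MPa


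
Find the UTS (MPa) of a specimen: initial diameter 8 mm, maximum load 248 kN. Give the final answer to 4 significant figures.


A0 = pi*(d/2)^2 = pi*(8/2)^2 = 50.2655 mm^2
UTS = F_max / A0 = 248*1000 / 50.2655
UTS = 4934 MPa


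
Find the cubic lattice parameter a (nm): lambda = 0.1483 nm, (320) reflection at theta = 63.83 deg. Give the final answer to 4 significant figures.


d = lambda / (2*sin(theta))
d = 0.1483 / (2*sin(63.83 deg))
d = 0.0826194 nm
a = d * sqrt(h^2+k^2+l^2) = 0.0826194 * sqrt(13)
a = 0.2979 nm


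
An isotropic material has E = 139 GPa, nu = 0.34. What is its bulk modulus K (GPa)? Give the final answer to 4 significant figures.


K = E / (3*(1-2*nu))
K = 139 / (3*(1-2*0.34))
K = 144.8 GPa


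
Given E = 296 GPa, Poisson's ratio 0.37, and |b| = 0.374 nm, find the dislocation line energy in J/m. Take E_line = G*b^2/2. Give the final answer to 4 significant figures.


Step 1: G = E / (2*(1+nu))
G = 296 / (2*(1+0.37)) = 108.029 GPa = 1.08029e+11 Pa
Step 2: E_line = G*b^2/2
b = 0.374 nm = 3.74e-10 m
E_line = 0.5 * 1.08029e+11 * (3.74e-10)^2 = 7.555e-09 J/m


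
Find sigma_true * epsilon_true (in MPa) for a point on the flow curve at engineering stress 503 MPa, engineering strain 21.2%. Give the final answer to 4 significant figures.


sigma_true = sigma_eng * (1 + epsilon_eng)
sigma_true = 503 * (1 + 0.212) = 609.636 MPa
epsilon_true = ln(1 + epsilon_eng)
epsilon_true = ln(1 + 0.212) = 0.192272
sigma_true * epsilon_true = 609.636 * 0.192272 = 117.2 MPa


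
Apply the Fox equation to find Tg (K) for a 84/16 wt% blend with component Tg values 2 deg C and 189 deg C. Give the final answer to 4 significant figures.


1/Tg = w1/Tg1 + w2/Tg2 (in Kelvin)
Tg1 = 275.15 K, Tg2 = 462.15 K
1/Tg = 0.84/275.15 + 0.16/462.15
Tg = 294.2 K


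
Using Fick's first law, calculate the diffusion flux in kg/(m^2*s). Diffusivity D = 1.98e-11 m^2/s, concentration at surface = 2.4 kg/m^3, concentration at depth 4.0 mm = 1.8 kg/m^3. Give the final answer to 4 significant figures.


J = -D * (dC/dx) = D * (C1 - C2) / dx
J = 1.98e-11 * (2.4 - 1.8) / 4e-03
J = 2.97e-09 kg/(m^2*s)


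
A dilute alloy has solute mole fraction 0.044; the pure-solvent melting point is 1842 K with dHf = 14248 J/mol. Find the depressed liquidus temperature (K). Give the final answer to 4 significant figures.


dT = R*Tm^2*x / dHf
dT = 8.314 * 1842^2 * 0.044 / 14248
dT = 87.114 K
T_new = 1842 - 87.114 = 1755 K


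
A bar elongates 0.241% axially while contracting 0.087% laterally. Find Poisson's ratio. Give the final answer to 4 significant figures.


nu = -epsilon_lat / epsilon_axial
Lateral strain is contraction (negative), so using magnitudes:
nu = 0.087 / 0.241
nu = 0.361


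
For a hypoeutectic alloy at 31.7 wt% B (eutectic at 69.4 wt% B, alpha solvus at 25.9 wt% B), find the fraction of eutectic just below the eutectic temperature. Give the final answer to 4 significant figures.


f_primary = (C_e - C0) / (C_e - C_alpha_max)
f_primary = (69.4 - 31.7) / (69.4 - 25.9)
f_primary = 0.866667
f_eutectic = 1 - 0.866667 = 0.1333


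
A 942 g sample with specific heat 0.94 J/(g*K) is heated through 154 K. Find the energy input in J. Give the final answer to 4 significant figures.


Q = m * cp * dT
Q = 942 * 0.94 * 154
Q = 136400 J


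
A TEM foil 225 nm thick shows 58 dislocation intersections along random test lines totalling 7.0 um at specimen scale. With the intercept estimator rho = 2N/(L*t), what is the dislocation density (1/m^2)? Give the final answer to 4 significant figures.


rho = 2N / (L * t)
L = 7.0 um = 7e-06 m, t = 225 nm = 2.25e-07 m
rho = 2 * 58 / (7e-06 * 2.25e-07)
rho = 7.365e+13 1/m^2


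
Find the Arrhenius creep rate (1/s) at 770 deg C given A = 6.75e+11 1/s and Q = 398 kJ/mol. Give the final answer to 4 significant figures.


rate = A * exp(-Q / (R*T))
T = 770 + 273.15 = 1043.15 K
rate = 6.75e+11 * exp(-398e3 / (8.314 * 1043.15))
rate = 7.928e-09 1/s


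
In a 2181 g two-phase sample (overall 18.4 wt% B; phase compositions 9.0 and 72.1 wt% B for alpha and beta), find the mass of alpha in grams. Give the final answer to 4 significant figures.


f_alpha = (C_beta - C0) / (C_beta - C_alpha)
f_alpha = (72.1 - 18.4) / (72.1 - 9.0) = 0.85103
m_alpha = f_alpha * m_total = 0.85103 * 2181 = 1856 g


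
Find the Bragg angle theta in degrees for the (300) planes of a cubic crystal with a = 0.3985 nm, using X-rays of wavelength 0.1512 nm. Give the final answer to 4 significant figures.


d = a / sqrt(h^2+k^2+l^2)
d = 0.3985 / sqrt(9) = 0.132833 nm
lambda = 2*d*sin(theta)  =>  sin(theta) = lambda / (2*d)
sin(theta) = 0.1512 / (2 * 0.132833) = 0.569134
theta = 34.69 deg


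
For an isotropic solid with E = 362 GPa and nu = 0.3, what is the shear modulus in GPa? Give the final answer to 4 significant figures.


G = E / (2*(1+nu))
G = 362 / (2*(1+0.3))
G = 139.2 GPa


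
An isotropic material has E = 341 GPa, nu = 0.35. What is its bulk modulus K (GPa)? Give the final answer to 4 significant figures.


K = E / (3*(1-2*nu))
K = 341 / (3*(1-2*0.35))
K = 378.9 GPa


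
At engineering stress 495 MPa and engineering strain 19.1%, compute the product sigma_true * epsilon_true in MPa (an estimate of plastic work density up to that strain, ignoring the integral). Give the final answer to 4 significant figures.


sigma_true = sigma_eng * (1 + epsilon_eng)
sigma_true = 495 * (1 + 0.191) = 589.545 MPa
epsilon_true = ln(1 + epsilon_eng)
epsilon_true = ln(1 + 0.191) = 0.174793
sigma_true * epsilon_true = 589.545 * 0.174793 = 103 MPa


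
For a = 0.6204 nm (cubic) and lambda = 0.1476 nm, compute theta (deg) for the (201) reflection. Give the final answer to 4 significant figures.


d = a / sqrt(h^2+k^2+l^2)
d = 0.6204 / sqrt(5) = 0.277451 nm
lambda = 2*d*sin(theta)  =>  sin(theta) = lambda / (2*d)
sin(theta) = 0.1476 / (2 * 0.277451) = 0.265993
theta = 15.43 deg


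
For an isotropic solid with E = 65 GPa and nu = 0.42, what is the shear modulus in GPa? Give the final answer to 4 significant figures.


G = E / (2*(1+nu))
G = 65 / (2*(1+0.42))
G = 22.89 GPa


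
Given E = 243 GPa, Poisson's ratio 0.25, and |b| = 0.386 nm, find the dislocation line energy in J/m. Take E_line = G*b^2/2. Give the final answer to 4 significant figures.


Step 1: G = E / (2*(1+nu))
G = 243 / (2*(1+0.25)) = 97.2 GPa = 9.72e+10 Pa
Step 2: E_line = G*b^2/2
b = 0.386 nm = 3.86e-10 m
E_line = 0.5 * 9.72e+10 * (3.86e-10)^2 = 7.241e-09 J/m


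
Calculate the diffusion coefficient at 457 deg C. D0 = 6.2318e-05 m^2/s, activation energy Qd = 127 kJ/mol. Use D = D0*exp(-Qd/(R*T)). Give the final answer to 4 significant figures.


D = D0 * exp(-Qd / (R*T))
T = 730.15 K
D = 6.2318e-05 * exp(-127e3 / (8.314 * 730.15))
D = 5.114e-14 m^2/s


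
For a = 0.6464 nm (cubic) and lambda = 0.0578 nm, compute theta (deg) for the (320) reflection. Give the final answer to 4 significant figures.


d = a / sqrt(h^2+k^2+l^2)
d = 0.6464 / sqrt(13) = 0.179279 nm
lambda = 2*d*sin(theta)  =>  sin(theta) = lambda / (2*d)
sin(theta) = 0.0578 / (2 * 0.179279) = 0.161201
theta = 9.277 deg


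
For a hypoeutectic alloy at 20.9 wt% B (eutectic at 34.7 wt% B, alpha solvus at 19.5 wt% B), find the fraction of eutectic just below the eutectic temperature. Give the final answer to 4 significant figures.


f_primary = (C_e - C0) / (C_e - C_alpha_max)
f_primary = (34.7 - 20.9) / (34.7 - 19.5)
f_primary = 0.907895
f_eutectic = 1 - 0.907895 = 0.09211


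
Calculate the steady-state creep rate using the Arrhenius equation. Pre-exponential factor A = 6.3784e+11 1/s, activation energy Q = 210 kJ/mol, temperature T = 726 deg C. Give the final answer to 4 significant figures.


rate = A * exp(-Q / (R*T))
T = 726 + 273.15 = 999.15 K
rate = 6.3784e+11 * exp(-210e3 / (8.314 * 999.15))
rate = 6.694 1/s


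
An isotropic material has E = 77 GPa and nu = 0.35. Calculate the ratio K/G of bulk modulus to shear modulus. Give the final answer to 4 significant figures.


G = E / (2*(1+nu))
G = 77 / (2*(1+0.35)) = 28.5185 GPa
K = E / (3*(1-2*nu))
K = 77 / (3*(1-2*0.35)) = 85.5556 GPa
K/G = 85.5556 / 28.5185 = 3


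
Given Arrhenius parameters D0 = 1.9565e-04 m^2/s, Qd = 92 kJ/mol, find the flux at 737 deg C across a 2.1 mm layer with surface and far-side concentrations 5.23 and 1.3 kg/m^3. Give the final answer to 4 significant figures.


Step 1: D = D0 * exp(-Qd/(R*T))
T = 737 + 273.15 = 1010.15 K
D = 1.9565e-04 * exp(-92e3 / (8.314 * 1010.15)) = 3.41986e-09 m^2/s
Step 2: J = D * (C1 - C2) / dx
J = 3.41986e-09 * (5.23 - 1.3) / 2.1e-03
J = 6.4e-06 kg/(m^2*s)


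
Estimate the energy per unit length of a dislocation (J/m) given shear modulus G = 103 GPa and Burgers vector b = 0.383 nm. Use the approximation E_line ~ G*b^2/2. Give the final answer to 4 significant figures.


E = G*b^2/2
b = 0.383 nm = 3.83e-10 m
G = 103 GPa = 1.03e+11 Pa
E = 0.5 * 1.03e+11 * (3.83e-10)^2
E = 7.554e-09 J/m


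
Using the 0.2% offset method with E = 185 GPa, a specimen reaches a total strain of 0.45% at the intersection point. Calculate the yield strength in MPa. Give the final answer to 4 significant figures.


Offset strain = 0.002
Elastic strain at yield = total_strain - offset = 4.5e-03 - 0.002 = 2.5e-03
sigma_y = E * elastic_strain = 185000 * 2.5e-03
sigma_y = 462.5 MPa


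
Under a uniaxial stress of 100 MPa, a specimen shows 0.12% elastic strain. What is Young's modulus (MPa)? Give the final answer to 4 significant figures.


E = sigma / epsilon
epsilon = 0.12% = 1.2e-03
E = 100 / 1.2e-03
E = 83330 MPa


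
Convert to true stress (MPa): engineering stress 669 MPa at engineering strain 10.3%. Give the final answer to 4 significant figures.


sigma_true = sigma_eng * (1 + epsilon_eng)
sigma_true = 669 * (1 + 0.103)
sigma_true = 737.9 MPa


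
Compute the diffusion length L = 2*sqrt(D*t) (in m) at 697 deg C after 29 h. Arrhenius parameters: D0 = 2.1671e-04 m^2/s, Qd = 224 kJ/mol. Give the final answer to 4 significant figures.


Step 1: D = D0 * exp(-Qd/(R*T))
T = 970.15 K
D = 2.1671e-04 * exp(-224e3 / (8.314 * 970.15)) = 1.88311e-16 m^2/s
Step 2: L = 2*sqrt(D*t)
t = 29 h = 104400 s
L = 2*sqrt(1.88311e-16 * 104400) = 8.868e-06 m


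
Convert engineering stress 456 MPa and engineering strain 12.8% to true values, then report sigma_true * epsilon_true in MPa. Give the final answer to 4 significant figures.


sigma_true = sigma_eng * (1 + epsilon_eng)
sigma_true = 456 * (1 + 0.128) = 514.368 MPa
epsilon_true = ln(1 + epsilon_eng)
epsilon_true = ln(1 + 0.128) = 0.120446
sigma_true * epsilon_true = 514.368 * 0.120446 = 61.95 MPa
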